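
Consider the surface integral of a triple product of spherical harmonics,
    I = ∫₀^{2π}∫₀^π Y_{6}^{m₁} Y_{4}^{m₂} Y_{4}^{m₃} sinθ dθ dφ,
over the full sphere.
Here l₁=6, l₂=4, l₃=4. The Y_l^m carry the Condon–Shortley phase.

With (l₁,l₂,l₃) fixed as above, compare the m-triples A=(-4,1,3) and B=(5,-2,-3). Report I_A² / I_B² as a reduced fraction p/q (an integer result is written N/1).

Same 6,4,4: normalisation and zero-m 3j drop out of the ratio.
A: Δ: 6! 6! 2! / 15! → 1/1261260; sum: t=4:+1/34560 t=5:−1/28800 = -1/172800; 3j²(6 4 4; -4 1 3) = Δ·Π!·Σ² = 1/1430  (sign +1)
B: Δ: 6! 6! 2! / 15! → 1/1261260; sum: t=0:+1/172800 t=1:−1/86400 = -1/172800; 3j²(6 4 4; 5 -2 -3) = Δ·Π!·Σ² = 1/130  (sign +1)
I_A²/I_B² = (1/1430)/(1/130) = 1/11

1/11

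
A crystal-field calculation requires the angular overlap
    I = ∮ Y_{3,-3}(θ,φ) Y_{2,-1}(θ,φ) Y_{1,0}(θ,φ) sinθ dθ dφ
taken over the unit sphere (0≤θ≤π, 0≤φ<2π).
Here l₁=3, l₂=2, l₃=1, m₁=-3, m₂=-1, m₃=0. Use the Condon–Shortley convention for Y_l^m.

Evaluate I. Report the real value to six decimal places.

-3 − 1 + 0 = -4 ≠ 0: azimuthal integral kills it; I = 0

0.000000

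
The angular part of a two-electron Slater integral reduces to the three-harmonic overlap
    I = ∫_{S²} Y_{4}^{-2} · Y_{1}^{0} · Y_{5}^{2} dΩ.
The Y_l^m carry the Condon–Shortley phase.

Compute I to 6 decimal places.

0.225034

m-sum 0 ✓  L=10 even ✓  3≤5≤5 ✓
Π(2lᵢ+1) = 9×3×11 = 297
triangle coeff Δ(4,1,5) = 1/495
Σ_t [0,0]: t=0:+1/576 = 1/576
(3j)²=5/99 [(4 1 5; 0 0 0)], sign=-1
Σ_t [0,0]: t=0:+1/1440 = 1/1440
(3j)²=7/165 [(4 1 5; -2 0 2)], sign=-1
⇒ 4πI² = 7/11
I = (+1)√(7/11/(4π)) = 0.22503380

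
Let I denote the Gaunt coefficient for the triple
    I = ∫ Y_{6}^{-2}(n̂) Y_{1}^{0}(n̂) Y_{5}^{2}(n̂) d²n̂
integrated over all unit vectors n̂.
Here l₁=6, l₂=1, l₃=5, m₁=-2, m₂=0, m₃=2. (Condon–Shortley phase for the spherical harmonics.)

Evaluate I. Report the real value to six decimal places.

Checks pass: Σm=0; 12 even; l₃=5∈[5,7].
(2·6+1)(2·1+1)(2·5+1) = 429
Δ: 2! 10! 0! / 13! → 1/858
sum: t=1:−1/14400 = -1/14400
3j²(6 1 5; 0 0 0) = Δ·Π!·Σ² = 6/143  (sign +1)
sum: t=1:−1/30240 = -1/30240
3j²(6 1 5; -2 0 2) = Δ·Π!·Σ² = 16/429  (sign +1)
combine: 4πI² = 429·6/143·16/429 = 96/143
take √, sign +1: I = 0.23113338

0.231133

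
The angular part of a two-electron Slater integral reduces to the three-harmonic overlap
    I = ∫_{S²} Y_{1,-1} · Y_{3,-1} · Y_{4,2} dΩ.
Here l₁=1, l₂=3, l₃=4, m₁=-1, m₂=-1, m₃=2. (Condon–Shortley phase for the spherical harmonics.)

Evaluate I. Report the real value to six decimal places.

m-sum 0 ✓  L=8 even ✓  2≤4≤4 ✓
Π(2lᵢ+1) = 3×7×9 = 189
triangle coeff Δ(1,3,4) = 1/252
Σ_t [0,0]: t=0:+1/36 = 1/36
(3j)²=4/63 [(1 3 4; 0 0 0)], sign=+1
Σ_t [0,0]: t=0:+1/96 = 1/96
(3j)²=5/84 [(1 3 4; -1 -1 2)], sign=+1
⇒ 4πI² = 5/7
I = (+1)√(5/7/(4π)) = 0.23841361

0.238414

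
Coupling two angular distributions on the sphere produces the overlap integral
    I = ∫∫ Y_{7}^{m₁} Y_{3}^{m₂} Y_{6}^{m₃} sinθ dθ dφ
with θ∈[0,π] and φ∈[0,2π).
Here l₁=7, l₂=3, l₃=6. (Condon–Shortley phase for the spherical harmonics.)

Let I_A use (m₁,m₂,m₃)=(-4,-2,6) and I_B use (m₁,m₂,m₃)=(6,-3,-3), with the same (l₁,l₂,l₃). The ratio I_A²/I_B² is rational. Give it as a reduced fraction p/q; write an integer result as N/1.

44/195

Shared (l₁,l₂,l₃)=(7,3,6): N and (l;000)² cancel in I_A²/I_B².
A: Δ = 4!·10!·2!/17! = 1/2042040; Racah Σ t=1..1: t=1:−1/43545600 = -1/43545600; ⇒ 3j(7 3 6; -4 -2 6)² = 11/3094, sgn -1
B: Δ = 4!·10!·2!/17! = 1/2042040; Racah Σ t=0..0: t=0:+1/17418240 = 1/17418240; ⇒ 3j(7 3 6; 6 -3 -3)² = 15/952, sgn -1
I_A²/I_B² = (11/3094)/(15/952) = 44/195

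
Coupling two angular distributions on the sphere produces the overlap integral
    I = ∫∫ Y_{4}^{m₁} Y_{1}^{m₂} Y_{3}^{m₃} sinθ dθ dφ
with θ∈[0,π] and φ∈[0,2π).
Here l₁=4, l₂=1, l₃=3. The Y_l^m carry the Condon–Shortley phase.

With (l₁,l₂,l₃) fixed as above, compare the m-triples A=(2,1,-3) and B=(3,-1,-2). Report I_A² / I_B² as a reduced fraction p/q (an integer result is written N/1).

l's match ⇒ only the (l;m) 3-j factors differ between A and B.
A: triangle coeff Δ(4,1,3) = 1/252; Σ_t [2,2]: t=2:+1/1440 = 1/1440; (3j)²=1/252 [(4 1 3; 2 1 -3)], sign=+1
B: triangle coeff Δ(4,1,3) = 1/252; Σ_t [0,0]: t=0:+1/240 = 1/240; (3j)²=1/12 [(4 1 3; 3 -1 -2)], sign=-1
I_A²/I_B² = (1/252)/(1/12) = 1/21

1/21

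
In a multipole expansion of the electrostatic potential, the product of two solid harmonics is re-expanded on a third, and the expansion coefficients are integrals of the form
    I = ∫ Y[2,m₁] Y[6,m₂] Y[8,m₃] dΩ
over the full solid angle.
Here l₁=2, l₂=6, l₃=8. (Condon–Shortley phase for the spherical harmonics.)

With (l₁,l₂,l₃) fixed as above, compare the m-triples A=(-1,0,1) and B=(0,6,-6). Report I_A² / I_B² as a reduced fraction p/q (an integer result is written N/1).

84/13

Same 2,6,8: normalisation and zero-m 3j drop out of the ratio.
A: Δ: 0! 4! 12! / 17! → 1/30940; sum: t=0:+1/3110400 = 1/3110400; 3j²(2 6 8; -1 0 1) = Δ·Π!·Σ² = 21/1105  (sign -1)
B: Δ: 0! 4! 12! / 17! → 1/30940; sum: t=0:+1/1916006400 = 1/1916006400; 3j²(2 6 8; 0 6 -6) = Δ·Π!·Σ² = 1/340  (sign +1)
I_A²/I_B² = (21/1105)/(1/340) = 84/13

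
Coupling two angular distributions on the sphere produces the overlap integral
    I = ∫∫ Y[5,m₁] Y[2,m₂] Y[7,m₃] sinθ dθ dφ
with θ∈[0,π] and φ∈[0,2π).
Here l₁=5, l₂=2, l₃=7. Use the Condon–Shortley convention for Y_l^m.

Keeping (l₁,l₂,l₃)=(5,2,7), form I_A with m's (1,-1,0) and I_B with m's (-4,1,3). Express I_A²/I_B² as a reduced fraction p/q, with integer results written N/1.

l's match ⇒ only the (l;m) 3-j factors differ between A and B.
A: triangle coeff Δ(5,2,7) = 1/15015; Σ_t [0,0]: t=0:+1/103680 = 1/103680; (3j)²=7/429 [(5 2 7; 1 -1 0)], sign=-1
B: triangle coeff Δ(5,2,7) = 1/15015; Σ_t [0,0]: t=0:+1/2177280 = 1/2177280; (3j)²=8/3003 [(5 2 7; -4 1 3)], sign=+1
I_A²/I_B² = (7/429)/(8/3003) = 49/8

49/8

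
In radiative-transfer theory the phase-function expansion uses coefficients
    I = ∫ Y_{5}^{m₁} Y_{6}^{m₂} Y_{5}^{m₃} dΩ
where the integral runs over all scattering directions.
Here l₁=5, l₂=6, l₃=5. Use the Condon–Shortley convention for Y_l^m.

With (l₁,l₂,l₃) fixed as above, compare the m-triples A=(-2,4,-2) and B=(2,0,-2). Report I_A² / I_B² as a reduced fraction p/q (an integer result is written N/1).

14/9

Same 5,6,5: normalisation and zero-m 3j drop out of the ratio.
A: Δ: 6! 4! 6! / 17! → 1/28588560; sum: t=4:+1/207360 t=5:−1/57600 t=6:+1/207360 = -1/129600; 3j²(5 6 5; -2 4 -2) = Δ·Π!·Σ² = 168/12155  (sign +1)
B: Δ: 6! 4! 6! / 17! → 1/28588560; sum: t=0:+1/3110400 t=1:−1/57600 t=2:+1/13824 t=3:−1/31104 = 1/43200; 3j²(5 6 5; 2 0 -2) = Δ·Π!·Σ² = 108/12155  (sign -1)
I_A²/I_B² = (168/12155)/(108/12155) = 14/9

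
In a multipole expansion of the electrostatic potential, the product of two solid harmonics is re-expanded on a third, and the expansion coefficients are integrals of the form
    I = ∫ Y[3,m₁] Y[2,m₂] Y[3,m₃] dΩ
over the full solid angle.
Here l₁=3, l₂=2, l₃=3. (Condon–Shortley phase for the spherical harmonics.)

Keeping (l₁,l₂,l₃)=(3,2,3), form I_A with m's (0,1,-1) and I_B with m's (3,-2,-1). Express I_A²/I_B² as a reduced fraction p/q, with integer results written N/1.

1/5

Same 3,2,3: normalisation and zero-m 3j drop out of the ratio.
A: Δ: 2! 4! 2! / 9! → 1/3780; sum: t=1:−1/8 t=2:+1/12 = -1/24; 3j²(3 2 3; 0 1 -1) = Δ·Π!·Σ² = 1/210  (sign -1)
B: Δ: 2! 4! 2! / 9! → 1/3780; sum: t=0:+1/96 = 1/96; 3j²(3 2 3; 3 -2 -1) = Δ·Π!·Σ² = 1/42  (sign +1)
I_A²/I_B² = (1/210)/(1/42) = 1/5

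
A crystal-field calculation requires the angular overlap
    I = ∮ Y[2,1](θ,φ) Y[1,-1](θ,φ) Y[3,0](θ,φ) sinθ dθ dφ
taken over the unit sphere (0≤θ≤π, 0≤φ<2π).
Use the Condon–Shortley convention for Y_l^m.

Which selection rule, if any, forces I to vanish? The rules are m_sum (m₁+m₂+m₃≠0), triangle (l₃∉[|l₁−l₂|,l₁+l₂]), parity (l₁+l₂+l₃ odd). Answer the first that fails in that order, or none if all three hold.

Σmᵢ = 0  ✓
l₃∈[|l₁−l₂|,l₁+l₂]=[1,3], have l₃=3  ✓
Σlᵢ = 6 ⇒ even  ✓

none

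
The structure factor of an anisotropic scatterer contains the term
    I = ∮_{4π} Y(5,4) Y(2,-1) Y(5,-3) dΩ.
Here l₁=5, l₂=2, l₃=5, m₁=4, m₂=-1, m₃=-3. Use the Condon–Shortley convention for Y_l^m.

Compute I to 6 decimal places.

0.196098

m-sum 0 ✓  L=12 even ✓  3≤5≤7 ✓
Π(2lᵢ+1) = 11×5×11 = 605
triangle coeff Δ(5,2,5) = 1/38610
Σ_t [0,2]: t=0:+1/2880 t=1:−1/576 t=2:+1/2880 = -1/960
(3j)²=10/429 [(5 2 5; 0 0 0)], sign=+1
Σ_t [0,1]: t=0:+1/10080 t=1:−1/80640 = 1/11520
(3j)²=49/1430 [(5 2 5; 4 -1 -3)], sign=+1
⇒ 4πI² = 245/507
I = (+1)√(245/507/(4π)) = 0.19609844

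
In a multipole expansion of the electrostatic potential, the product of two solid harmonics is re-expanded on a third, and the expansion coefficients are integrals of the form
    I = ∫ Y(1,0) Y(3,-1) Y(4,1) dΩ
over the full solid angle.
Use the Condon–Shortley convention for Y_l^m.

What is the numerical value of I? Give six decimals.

Rules hold: Σm=0, L=8 even, 2≤4≤4.
N = 3·7·9 = 189
Δ = 0!·2!·6!/9! = 1/252
Racah Σ t=0..0: t=0:+1/36 = 1/36
⇒ 3j(1 3 4; 0 0 0)² = 4/63, sgn +1
Racah Σ t=0..0: t=0:+1/48 = 1/48
⇒ 3j(1 3 4; 0 -1 1)² = 5/84, sgn -1
4πI² = N·(3j₀)²·(3jₘ)² = 5/7
I = -1·√(0.714286/4π) = -0.23841361

-0.238414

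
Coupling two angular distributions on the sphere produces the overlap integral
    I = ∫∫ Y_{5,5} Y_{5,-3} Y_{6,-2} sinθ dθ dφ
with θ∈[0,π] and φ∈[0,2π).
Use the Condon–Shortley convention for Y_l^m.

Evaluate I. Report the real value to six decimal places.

0.140602

Checks pass: Σm=0; 16 even; l₃=6∈[0,10].
(2·5+1)(2·5+1)(2·6+1) = 1573
Δ: 4! 6! 6! / 17! → 1/28588560
sum: t=0:+1/345600 t=1:−1/13824 t=2:+1/5184 t=3:−1/13824 t=4:+1/345600 = 7/129600
3j²(5 5 6; 0 0 0) = Δ·Π!·Σ² = 80/7293  (sign +1)
sum: t=0:+1/829440 = 1/829440
3j²(5 5 6; 5 -3 -2) = Δ·Π!·Σ² = 35/2431  (sign +1)
combine: 4πI² = 1573·80/7293·35/2431 = 2800/11271
take √, sign +1: I = 0.14060244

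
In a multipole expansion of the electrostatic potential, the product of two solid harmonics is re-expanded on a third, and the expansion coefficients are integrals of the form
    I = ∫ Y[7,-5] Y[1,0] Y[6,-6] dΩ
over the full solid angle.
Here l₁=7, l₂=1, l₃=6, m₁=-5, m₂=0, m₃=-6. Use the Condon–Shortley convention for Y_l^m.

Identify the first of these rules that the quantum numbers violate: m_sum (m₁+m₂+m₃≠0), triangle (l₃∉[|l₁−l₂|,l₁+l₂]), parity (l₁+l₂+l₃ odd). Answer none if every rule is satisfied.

azimuthal sum: -5 + 0 − 6 = -11  ✗
6 ≤ 6 ≤ 8 (triangle on l)
L = 7 + 1 + 6 = 14 (even)

m_sum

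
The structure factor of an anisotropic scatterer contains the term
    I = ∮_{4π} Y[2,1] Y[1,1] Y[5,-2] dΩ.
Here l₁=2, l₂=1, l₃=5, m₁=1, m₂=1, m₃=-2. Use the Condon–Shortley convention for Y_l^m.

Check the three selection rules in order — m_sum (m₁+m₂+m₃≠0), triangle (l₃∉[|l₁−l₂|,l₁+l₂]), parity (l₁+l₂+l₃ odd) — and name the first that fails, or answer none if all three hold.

azimuthal sum: 1 + 1 − 2 = 0  ✓
1 ≤ 5 ≤ 3 (triangle on l)  ✗
L = 2 + 1 + 5 = 8 (even)

triangle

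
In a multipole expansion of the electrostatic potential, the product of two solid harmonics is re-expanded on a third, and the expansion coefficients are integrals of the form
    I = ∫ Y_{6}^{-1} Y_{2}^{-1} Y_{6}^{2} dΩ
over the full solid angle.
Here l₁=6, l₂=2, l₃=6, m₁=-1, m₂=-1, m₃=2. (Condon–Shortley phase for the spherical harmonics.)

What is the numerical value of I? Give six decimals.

Rules hold: Σm=0, L=14 even, 4≤6≤8.
N = 13·5·13 = 845
Δ = 2!·10!·2!/15! = 1/90090
Racah Σ t=0..2: t=0:+1/69120 t=1:−1/14400 t=2:+1/69120 = -7/172800
⇒ 3j(6 2 6; 0 0 0)² = 14/715, sgn -1
Racah Σ t=0..1: t=0:+1/60480 t=1:−1/34560 = -1/80640
⇒ 3j(6 2 6; -1 -1 2)² = 6/1001, sgn -1
4πI² = N·(3j₀)²·(3jₘ)² = 12/121
I = +1·√(0.0991736/4π) = 0.08883682

0.088837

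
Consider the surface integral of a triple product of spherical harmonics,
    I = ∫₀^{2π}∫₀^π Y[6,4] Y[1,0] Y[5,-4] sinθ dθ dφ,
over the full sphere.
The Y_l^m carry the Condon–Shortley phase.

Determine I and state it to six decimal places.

0.182727

Checks pass: Σm=0; 12 even; l₃=5∈[5,7].
(2·6+1)(2·1+1)(2·5+1) = 429
Δ: 2! 10! 0! / 13! → 1/858
sum: t=1:−1/14400 = -1/14400
3j²(6 1 5; 0 0 0) = Δ·Π!·Σ² = 6/143  (sign +1)
sum: t=1:−1/362880 = -1/362880
3j²(6 1 5; 4 0 -4) = Δ·Π!·Σ² = 10/429  (sign +1)
combine: 4πI² = 429·6/143·10/429 = 60/143
take √, sign +1: I = 0.18272698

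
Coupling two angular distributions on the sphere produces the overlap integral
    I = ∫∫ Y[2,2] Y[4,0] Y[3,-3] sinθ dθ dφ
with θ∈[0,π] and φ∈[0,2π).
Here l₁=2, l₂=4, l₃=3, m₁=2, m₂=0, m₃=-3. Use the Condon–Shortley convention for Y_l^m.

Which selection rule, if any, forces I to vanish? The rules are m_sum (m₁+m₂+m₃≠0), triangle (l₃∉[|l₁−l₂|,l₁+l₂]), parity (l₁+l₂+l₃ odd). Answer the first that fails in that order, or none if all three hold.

m_sum

azimuthal sum: 2 + 0 − 3 = -1  ✗
2 ≤ 3 ≤ 6 (triangle on l)
L = 2 + 4 + 3 = 9 (odd)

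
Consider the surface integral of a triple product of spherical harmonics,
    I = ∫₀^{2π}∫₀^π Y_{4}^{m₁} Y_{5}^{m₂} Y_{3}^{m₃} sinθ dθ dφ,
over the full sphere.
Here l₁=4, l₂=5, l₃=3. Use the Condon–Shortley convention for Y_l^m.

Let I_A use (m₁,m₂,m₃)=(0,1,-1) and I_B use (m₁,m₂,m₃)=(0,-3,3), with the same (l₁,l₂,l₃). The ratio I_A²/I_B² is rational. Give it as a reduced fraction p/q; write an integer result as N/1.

Shared (l₁,l₂,l₃)=(4,5,3): N and (l;000)² cancel in I_A²/I_B².
A: Δ = 6!·2!·4!/13! = 1/180180; Racah Σ t=2..4: t=2:+1/2304 t=3:−1/216 t=4:+1/384 = -11/6912; ⇒ 3j(4 5 3; 0 1 -1)² = 11/1638, sgn -1
B: Δ = 6!·2!·4!/13! = 1/180180; Racah Σ t=2..2: t=2:+1/2304 = 1/2304; ⇒ 3j(4 5 3; 0 -3 3)² = 5/143, sgn +1
I_A²/I_B² = (11/1638)/(5/143) = 121/630

121/630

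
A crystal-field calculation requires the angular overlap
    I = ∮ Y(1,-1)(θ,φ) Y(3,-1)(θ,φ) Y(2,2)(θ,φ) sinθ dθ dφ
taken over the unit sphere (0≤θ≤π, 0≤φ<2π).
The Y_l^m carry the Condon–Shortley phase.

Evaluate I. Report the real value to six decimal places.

Checks pass: Σm=0; 6 even; l₃=2∈[2,4].
(2·1+1)(2·3+1)(2·2+1) = 105
Δ: 2! 0! 4! / 7! → 1/105
sum: t=1:−1/4 = -1/4
3j²(1 3 2; 0 0 0) = Δ·Π!·Σ² = 3/35  (sign -1)
sum: t=2:+1/48 = 1/48
3j²(1 3 2; -1 -1 2) = Δ·Π!·Σ² = 1/105  (sign +1)
combine: 4πI² = 105·3/35·1/105 = 3/35
take √, sign -1: I = -0.08258890

-0.082589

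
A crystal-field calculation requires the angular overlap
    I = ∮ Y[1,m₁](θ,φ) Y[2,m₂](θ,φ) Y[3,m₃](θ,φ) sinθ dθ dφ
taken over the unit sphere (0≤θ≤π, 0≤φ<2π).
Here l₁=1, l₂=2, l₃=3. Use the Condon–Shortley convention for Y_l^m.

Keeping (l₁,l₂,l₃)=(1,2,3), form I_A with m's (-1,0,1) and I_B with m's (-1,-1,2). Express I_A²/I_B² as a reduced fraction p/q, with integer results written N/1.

3/5

l's match ⇒ only the (l;m) 3-j factors differ between A and B.
A: triangle coeff Δ(1,2,3) = 1/105; Σ_t [0,0]: t=0:+1/8 = 1/8; (3j)²=2/35 [(1 2 3; -1 0 1)], sign=+1
B: triangle coeff Δ(1,2,3) = 1/105; Σ_t [0,0]: t=0:+1/12 = 1/12; (3j)²=2/21 [(1 2 3; -1 -1 2)], sign=-1
I_A²/I_B² = (2/35)/(2/21) = 3/5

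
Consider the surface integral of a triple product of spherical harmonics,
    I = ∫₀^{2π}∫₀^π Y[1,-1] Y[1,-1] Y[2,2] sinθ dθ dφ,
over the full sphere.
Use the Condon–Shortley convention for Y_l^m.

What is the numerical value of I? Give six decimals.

m-sum 0 ✓  L=4 even ✓  0≤2≤2 ✓
Π(2lᵢ+1) = 3×3×5 = 45
triangle coeff Δ(1,1,2) = 1/30
Σ_t [0,0]: t=0:+1/1 = 1/1
(3j)²=2/15 [(1 1 2; 0 0 0)], sign=+1
Σ_t [0,0]: t=0:+1/4 = 1/4
(3j)²=1/5 [(1 1 2; -1 -1 2)], sign=+1
⇒ 4πI² = 6/5
I = (+1)√(6/5/(4π)) = 0.30901936

0.309019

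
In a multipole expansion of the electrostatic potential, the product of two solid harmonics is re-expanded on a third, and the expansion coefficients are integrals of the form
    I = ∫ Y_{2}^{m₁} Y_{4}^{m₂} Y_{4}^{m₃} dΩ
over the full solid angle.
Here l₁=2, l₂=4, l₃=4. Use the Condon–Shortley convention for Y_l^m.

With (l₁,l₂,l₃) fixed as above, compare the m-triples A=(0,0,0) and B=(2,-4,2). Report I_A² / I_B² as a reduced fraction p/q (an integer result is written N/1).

Same 2,4,4: normalisation and zero-m 3j drop out of the ratio.
A: Δ: 2! 2! 6! / 11! → 1/13860; sum: t=0:+1/192 t=1:−1/36 t=2:+1/192 = -5/288; 3j²(2 4 4; 0 0 0) = Δ·Π!·Σ² = 20/693  (sign -1)
B: Δ: 2! 2! 6! / 11! → 1/13860; sum: t=0:+1/2880 = 1/2880; 3j²(2 4 4; 2 -4 2) = Δ·Π!·Σ² = 2/165  (sign +1)
I_A²/I_B² = (20/693)/(2/165) = 50/21

50/21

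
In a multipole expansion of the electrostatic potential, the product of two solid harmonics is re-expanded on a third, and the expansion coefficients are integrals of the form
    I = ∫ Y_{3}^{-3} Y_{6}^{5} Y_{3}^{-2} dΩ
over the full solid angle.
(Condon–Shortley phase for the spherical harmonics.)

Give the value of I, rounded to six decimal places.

-0.254801

Checks pass: Σm=0; 12 even; l₃=3∈[3,9].
(2·3+1)(2·6+1)(2·3+1) = 637
Δ: 6! 0! 6! / 13! → 1/12012
sum: t=3:−1/1296 = -1/1296
3j²(3 6 3; 0 0 0) = Δ·Π!·Σ² = 100/3003  (sign +1)
sum: t=6:+1/86400 = 1/86400
3j²(3 6 3; -3 5 -2) = Δ·Π!·Σ² = 1/26  (sign -1)
combine: 4πI² = 637·100/3003·1/26 = 350/429
take √, sign -1: I = -0.25480060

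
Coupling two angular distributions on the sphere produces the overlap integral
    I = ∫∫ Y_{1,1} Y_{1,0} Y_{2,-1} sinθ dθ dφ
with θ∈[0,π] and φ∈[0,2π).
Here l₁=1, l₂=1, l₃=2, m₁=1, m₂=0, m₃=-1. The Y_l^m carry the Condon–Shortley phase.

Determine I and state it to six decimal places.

-0.218510

m-sum 0 ✓  L=4 even ✓  0≤2≤2 ✓
Π(2lᵢ+1) = 3×3×5 = 45
triangle coeff Δ(1,1,2) = 1/30
Σ_t [0,0]: t=0:+1/1 = 1/1
(3j)²=2/15 [(1 1 2; 0 0 0)], sign=+1
Σ_t [0,0]: t=0:+1/2 = 1/2
(3j)²=1/10 [(1 1 2; 1 0 -1)], sign=-1
⇒ 4πI² = 3/5
I = (-1)√(3/5/(4π)) = -0.21850969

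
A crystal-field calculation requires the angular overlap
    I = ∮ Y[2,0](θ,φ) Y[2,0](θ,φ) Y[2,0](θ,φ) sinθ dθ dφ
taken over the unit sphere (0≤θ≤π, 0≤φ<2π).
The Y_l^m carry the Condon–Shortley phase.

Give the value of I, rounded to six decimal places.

0.180224

m-sum 0 ✓  L=6 even ✓  0≤2≤4 ✓
Π(2lᵢ+1) = 5×5×5 = 125
triangle coeff Δ(2,2,2) = 1/630
Σ_t [0,2]: t=0:+1/8 t=1:−1/1 t=2:+1/8 = -3/4
(3j)²=2/35 [(2 2 2; 0 0 0)], sign=-1
(m-triple is (0,0,0) — same symbol as above.)
⇒ 4πI² = 20/49
I = (+1)√(20/49/(4π)) = 0.18022375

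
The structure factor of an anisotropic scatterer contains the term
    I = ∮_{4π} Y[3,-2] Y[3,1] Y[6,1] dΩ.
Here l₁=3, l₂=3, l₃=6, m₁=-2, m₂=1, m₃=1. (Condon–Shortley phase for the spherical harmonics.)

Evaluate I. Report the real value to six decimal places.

Rules hold: Σm=0, L=12 even, 0≤6≤6.
N = 7·7·13 = 637
Δ = 0!·6!·6!/13! = 1/12012
Racah Σ t=0..0: t=0:+1/1296 = 1/1296
⇒ 3j(3 3 6; 0 0 0)² = 100/3003, sgn +1
Racah Σ t=0..0: t=0:+1/5760 = 1/5760
⇒ 3j(3 3 6; -2 1 1)² = 5/572, sgn -1
4πI² = N·(3j₀)²·(3jₘ)² = 875/4719
I = -1·√(0.185421/4π) = -0.12147142

-0.121471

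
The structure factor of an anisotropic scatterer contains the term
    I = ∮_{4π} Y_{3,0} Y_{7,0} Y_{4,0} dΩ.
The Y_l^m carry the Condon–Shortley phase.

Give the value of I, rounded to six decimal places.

m-sum 0 ✓  L=14 even ✓  4≤4≤10 ✓
Π(2lᵢ+1) = 7×15×9 = 945
triangle coeff Δ(3,7,4) = 1/45045
Σ_t [3,3]: t=3:−1/20736 = -1/20736
(3j)²=35/1287 [(3 7 4; 0 0 0)], sign=-1
(m-triple is (0,0,0) — same symbol as above.)
⇒ 4πI² = 42875/61347
I = (+1)√(42875/61347/(4π)) = 0.23583077

0.235831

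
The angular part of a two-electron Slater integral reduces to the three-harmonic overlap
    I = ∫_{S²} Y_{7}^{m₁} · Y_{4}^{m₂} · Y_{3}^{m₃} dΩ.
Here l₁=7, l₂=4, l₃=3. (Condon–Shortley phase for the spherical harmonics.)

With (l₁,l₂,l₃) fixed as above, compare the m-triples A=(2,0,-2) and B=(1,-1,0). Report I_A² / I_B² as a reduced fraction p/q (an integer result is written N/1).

l's match ⇒ only the (l;m) 3-j factors differ between A and B.
A: triangle coeff Δ(7,4,3) = 1/45045; Σ_t [4,4]: t=4:+1/69120 = 1/69120; (3j)²=2/143 [(7 4 3; 2 0 -2)], sign=-1
B: triangle coeff Δ(7,4,3) = 1/45045; Σ_t [3,3]: t=3:−1/25920 = -1/25920; (3j)²=32/1287 [(7 4 3; 1 -1 0)], sign=+1
I_A²/I_B² = (2/143)/(32/1287) = 9/16

9/16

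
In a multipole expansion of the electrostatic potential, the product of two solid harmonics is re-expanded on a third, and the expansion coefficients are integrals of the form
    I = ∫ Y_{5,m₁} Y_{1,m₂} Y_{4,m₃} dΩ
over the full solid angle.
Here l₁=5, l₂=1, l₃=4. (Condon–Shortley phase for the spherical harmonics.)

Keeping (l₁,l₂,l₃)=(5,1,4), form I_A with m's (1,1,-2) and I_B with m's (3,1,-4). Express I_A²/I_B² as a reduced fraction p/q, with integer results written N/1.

Shared (l₁,l₂,l₃)=(5,1,4): N and (l;000)² cancel in I_A²/I_B².
A: Δ = 2!·8!·0!/11! = 1/495; Racah Σ t=2..2: t=2:+1/2880 = 1/2880; ⇒ 3j(5 1 4; 1 1 -2)² = 2/165, sgn +1
B: Δ = 2!·8!·0!/11! = 1/495; Racah Σ t=2..2: t=2:+1/80640 = 1/80640; ⇒ 3j(5 1 4; 3 1 -4)² = 1/495, sgn +1
I_A²/I_B² = (2/165)/(1/495) = 6/1

6/1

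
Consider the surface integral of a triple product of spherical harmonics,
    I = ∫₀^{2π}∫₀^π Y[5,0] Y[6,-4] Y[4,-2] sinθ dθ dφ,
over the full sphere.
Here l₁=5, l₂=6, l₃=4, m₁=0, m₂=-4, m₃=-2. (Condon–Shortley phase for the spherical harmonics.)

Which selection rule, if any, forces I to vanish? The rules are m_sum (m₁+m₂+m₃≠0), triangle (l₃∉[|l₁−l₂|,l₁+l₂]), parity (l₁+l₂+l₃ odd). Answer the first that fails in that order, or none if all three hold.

m_sum

m₁+m₂+m₃ = 0 − 4 − 2 = -6  ✗
triangle: |5−6|=1 ≤ l₃=4 ≤ 5+6=11
parity: l₁+l₂+l₃ = 15 is odd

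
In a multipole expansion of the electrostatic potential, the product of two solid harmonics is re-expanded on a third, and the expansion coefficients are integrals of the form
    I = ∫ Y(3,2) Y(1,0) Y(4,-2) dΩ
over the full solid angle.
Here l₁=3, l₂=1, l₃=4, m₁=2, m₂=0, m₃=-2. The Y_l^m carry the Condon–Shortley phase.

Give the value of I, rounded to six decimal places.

m-sum 0 ✓  L=8 even ✓  2≤4≤4 ✓
Π(2lᵢ+1) = 7×3×9 = 189
triangle coeff Δ(3,1,4) = 1/252
Σ_t [0,0]: t=0:+1/36 = 1/36
(3j)²=4/63 [(3 1 4; 0 0 0)], sign=+1
Σ_t [0,0]: t=0:+1/120 = 1/120
(3j)²=1/21 [(3 1 4; 2 0 -2)], sign=+1
⇒ 4πI² = 4/7
I = (+1)√(4/7/(4π)) = 0.21324362

0.213244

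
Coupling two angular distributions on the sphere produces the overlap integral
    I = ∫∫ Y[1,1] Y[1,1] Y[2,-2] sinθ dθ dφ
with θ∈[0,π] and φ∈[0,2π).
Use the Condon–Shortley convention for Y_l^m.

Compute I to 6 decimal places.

0.309019

Rules hold: Σm=0, L=4 even, 0≤2≤2.
N = 3·3·5 = 45
Δ = 0!·2!·2!/5! = 1/30
Racah Σ t=0..0: t=0:+1/1 = 1/1
⇒ 3j(1 1 2; 0 0 0)² = 2/15, sgn +1
Racah Σ t=0..0: t=0:+1/4 = 1/4
⇒ 3j(1 1 2; 1 1 -2)² = 1/5, sgn +1
4πI² = N·(3j₀)²·(3jₘ)² = 6/5
I = +1·√(1.2/4π) = 0.30901936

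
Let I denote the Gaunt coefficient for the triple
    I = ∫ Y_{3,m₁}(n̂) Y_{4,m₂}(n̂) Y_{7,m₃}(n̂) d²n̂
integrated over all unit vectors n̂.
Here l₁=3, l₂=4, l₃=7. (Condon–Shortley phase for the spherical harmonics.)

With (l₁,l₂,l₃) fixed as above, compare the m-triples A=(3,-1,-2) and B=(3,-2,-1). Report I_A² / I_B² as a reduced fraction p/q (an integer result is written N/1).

3/1

Shared (l₁,l₂,l₃)=(3,4,7): N and (l;000)² cancel in I_A²/I_B².
A: Δ = 0!·6!·8!/15! = 1/45045; Racah Σ t=0..0: t=0:+1/518400 = 1/518400; ⇒ 3j(3 4 7; 3 -1 -2)² = 4/2145, sgn -1
B: Δ = 0!·6!·8!/15! = 1/45045; Racah Σ t=0..0: t=0:+1/1036800 = 1/1036800; ⇒ 3j(3 4 7; 3 -2 -1)² = 4/6435, sgn +1
I_A²/I_B² = (4/2145)/(4/6435) = 3/1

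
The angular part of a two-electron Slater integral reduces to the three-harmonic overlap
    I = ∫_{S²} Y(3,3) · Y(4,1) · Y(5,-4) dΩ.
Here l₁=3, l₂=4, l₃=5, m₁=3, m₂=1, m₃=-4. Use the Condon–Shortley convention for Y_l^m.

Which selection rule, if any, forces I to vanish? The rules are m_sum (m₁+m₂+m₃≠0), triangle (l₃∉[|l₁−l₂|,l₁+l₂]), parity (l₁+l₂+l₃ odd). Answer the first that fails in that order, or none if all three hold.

m₁+m₂+m₃ = 3 + 1 − 4 = 0  ✓
triangle: |3−4|=1 ≤ l₃=5 ≤ 3+4=7  ✓
parity: l₁+l₂+l₃ = 12 is even  ✓

none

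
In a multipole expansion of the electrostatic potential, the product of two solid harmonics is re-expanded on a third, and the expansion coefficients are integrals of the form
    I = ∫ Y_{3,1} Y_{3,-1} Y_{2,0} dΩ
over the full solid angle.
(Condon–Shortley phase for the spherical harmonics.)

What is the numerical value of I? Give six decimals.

-0.126157

m-sum 0 ✓  L=8 even ✓  0≤2≤6 ✓
Π(2lᵢ+1) = 7×7×5 = 245
triangle coeff Δ(3,3,2) = 1/3780
Σ_t [1,3]: t=1:−1/24 t=2:+1/4 t=3:−1/24 = 1/6
(3j)²=4/105 [(3 3 2; 0 0 0)], sign=+1
Σ_t [0,2]: t=0:+1/96 t=1:−1/6 t=2:+1/16 = -3/32
(3j)²=3/140 [(3 3 2; 1 -1 0)], sign=-1
⇒ 4πI² = 1/5
I = (-1)√(1/5/(4π)) = -0.12615663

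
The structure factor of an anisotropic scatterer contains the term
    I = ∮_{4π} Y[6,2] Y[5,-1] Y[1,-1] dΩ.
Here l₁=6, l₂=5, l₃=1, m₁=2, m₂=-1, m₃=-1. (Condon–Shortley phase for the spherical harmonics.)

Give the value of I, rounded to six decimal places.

m-sum 0 ✓  L=12 even ✓  1≤1≤11 ✓
Π(2lᵢ+1) = 13×11×3 = 429
triangle coeff Δ(6,5,1) = 1/858
Σ_t [5,5]: t=5:−1/14400 = -1/14400
(3j)²=6/143 [(6 5 1; 0 0 0)], sign=+1
Σ_t [4,4]: t=4:+1/34560 = 1/34560
(3j)²=14/429 [(6 5 1; 2 -1 -1)], sign=+1
⇒ 4πI² = 84/143
I = (+1)√(84/143/(4π)) = 0.21620548

0.216205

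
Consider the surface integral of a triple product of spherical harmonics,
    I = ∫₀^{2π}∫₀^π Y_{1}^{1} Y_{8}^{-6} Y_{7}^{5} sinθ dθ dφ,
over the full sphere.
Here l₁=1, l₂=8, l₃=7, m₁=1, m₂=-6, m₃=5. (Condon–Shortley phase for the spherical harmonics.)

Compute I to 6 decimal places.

Rules hold: Σm=0, L=16 even, 7≤7≤9.
N = 3·17·15 = 765
Δ = 2!·0!·14!/17! = 1/2040
Racah Σ t=1..1: t=1:−1/25401600 = -1/25401600
⇒ 3j(1 8 7; 0 0 0)² = 8/255, sgn +1
Racah Σ t=0..0: t=0:+1/1916006400 = 1/1916006400
⇒ 3j(1 8 7; 1 -6 5)² = 91/2040, sgn +1
4πI² = N·(3j₀)²·(3jₘ)² = 91/85
I = +1·√(1.07059/4π) = 0.29188132

0.291881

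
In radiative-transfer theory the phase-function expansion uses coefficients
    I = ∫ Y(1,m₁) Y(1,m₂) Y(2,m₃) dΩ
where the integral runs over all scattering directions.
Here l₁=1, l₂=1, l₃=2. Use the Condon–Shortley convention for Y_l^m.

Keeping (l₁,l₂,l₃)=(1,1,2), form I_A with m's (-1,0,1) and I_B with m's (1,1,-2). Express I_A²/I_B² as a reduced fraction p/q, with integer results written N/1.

1/2

Shared (l₁,l₂,l₃)=(1,1,2): N and (l;000)² cancel in I_A²/I_B².
A: Δ = 0!·2!·2!/5! = 1/30; Racah Σ t=0..0: t=0:+1/2 = 1/2; ⇒ 3j(1 1 2; -1 0 1)² = 1/10, sgn -1
B: Δ = 0!·2!·2!/5! = 1/30; Racah Σ t=0..0: t=0:+1/4 = 1/4; ⇒ 3j(1 1 2; 1 1 -2)² = 1/5, sgn +1
I_A²/I_B² = (1/10)/(1/5) = 1/2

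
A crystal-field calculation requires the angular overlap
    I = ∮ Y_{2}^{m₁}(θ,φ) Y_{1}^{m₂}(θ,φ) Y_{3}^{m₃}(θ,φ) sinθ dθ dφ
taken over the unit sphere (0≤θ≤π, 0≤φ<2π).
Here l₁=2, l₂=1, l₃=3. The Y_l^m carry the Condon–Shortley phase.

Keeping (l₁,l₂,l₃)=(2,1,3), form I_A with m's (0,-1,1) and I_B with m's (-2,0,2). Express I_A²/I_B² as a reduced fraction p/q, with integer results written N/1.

6/5

Same 2,1,3: normalisation and zero-m 3j drop out of the ratio.
A: Δ: 0! 4! 2! / 7! → 1/105; sum: t=0:+1/8 = 1/8; 3j²(2 1 3; 0 -1 1) = Δ·Π!·Σ² = 2/35  (sign +1)
B: Δ: 0! 4! 2! / 7! → 1/105; sum: t=0:+1/24 = 1/24; 3j²(2 1 3; -2 0 2) = Δ·Π!·Σ² = 1/21  (sign -1)
I_A²/I_B² = (2/35)/(1/21) = 6/5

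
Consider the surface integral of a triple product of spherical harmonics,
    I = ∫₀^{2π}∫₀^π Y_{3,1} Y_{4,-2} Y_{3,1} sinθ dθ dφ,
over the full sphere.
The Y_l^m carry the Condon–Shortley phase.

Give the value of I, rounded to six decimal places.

Rules hold: Σm=0, L=10 even, 1≤3≤7.
N = 7·9·7 = 441
Δ = 4!·2!·4!/11! = 1/34650
Racah Σ t=1..3: t=1:−1/72 t=2:+1/16 t=3:−1/72 = 5/144
⇒ 3j(3 4 3; 0 0 0)² = 2/77, sgn -1
Racah Σ t=0..2: t=0:+1/192 t=1:−1/36 t=2:+1/192 = -5/288
⇒ 3j(3 4 3; 1 -2 1)² = 20/693, sgn -1
4πI² = N·(3j₀)²·(3jₘ)² = 40/121
I = +1·√(0.330579/4π) = 0.16219310

0.162193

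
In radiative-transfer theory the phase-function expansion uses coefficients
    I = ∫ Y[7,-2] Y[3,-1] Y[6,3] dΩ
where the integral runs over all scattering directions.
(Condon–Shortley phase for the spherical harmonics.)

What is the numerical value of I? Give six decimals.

-0.122872

Checks pass: Σm=0; 16 even; l₃=6∈[4,10].
(2·7+1)(2·3+1)(2·6+1) = 1365
Δ: 4! 10! 2! / 17! → 1/2042040
sum: t=1:−1/207360 t=2:+1/57600 t=3:−1/207360 = 1/129600
3j²(7 3 6; 0 0 0) = Δ·Π!·Σ² = 168/12155  (sign +1)
sum: t=0:+1/17418240 t=1:−1/483840 t=2:+1/241920 = 37/17418240
3j²(7 3 6; -2 -1 3) = Δ·Π!·Σ² = 1369/136136  (sign -1)
combine: 4πI² = 1365·168/12155·1369/136136 = 86247/454597
take √, sign -1: I = -0.12287224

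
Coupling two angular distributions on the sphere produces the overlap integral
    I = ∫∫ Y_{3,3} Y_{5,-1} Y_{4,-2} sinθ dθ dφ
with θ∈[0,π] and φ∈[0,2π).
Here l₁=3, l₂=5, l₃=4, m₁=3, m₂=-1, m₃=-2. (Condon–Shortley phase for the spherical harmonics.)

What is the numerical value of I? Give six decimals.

Rules hold: Σm=0, L=12 even, 2≤4≤8.
N = 7·11·9 = 693
Δ = 4!·2!·6!/13! = 1/180180
Racah Σ t=1..3: t=1:−1/576 t=2:+1/144 t=3:−1/576 = 1/288
⇒ 3j(3 5 4; 0 0 0)² = 20/1001, sgn +1
Racah Σ t=0..0: t=0:+1/2304 = 1/2304
⇒ 3j(3 5 4; 3 -1 -2)² = 75/4004, sgn +1
4πI² = N·(3j₀)²·(3jₘ)² = 3375/13013
I = +1·√(0.259356/4π) = 0.14366244

0.143662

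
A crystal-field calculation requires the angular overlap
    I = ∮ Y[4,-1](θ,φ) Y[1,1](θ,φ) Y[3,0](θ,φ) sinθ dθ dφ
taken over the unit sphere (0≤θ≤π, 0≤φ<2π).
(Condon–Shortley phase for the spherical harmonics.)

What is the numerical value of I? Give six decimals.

m-sum 0 ✓  L=8 even ✓  3≤3≤5 ✓
Π(2lᵢ+1) = 9×3×7 = 189
triangle coeff Δ(4,1,3) = 1/252
Σ_t [1,1]: t=1:−1/36 = -1/36
(3j)²=4/63 [(4 1 3; 0 0 0)], sign=+1
Σ_t [2,2]: t=2:+1/72 = 1/72
(3j)²=5/126 [(4 1 3; -1 1 0)], sign=-1
⇒ 4πI² = 10/21
I = (-1)√(10/21/(4π)) = -0.19466390

-0.194664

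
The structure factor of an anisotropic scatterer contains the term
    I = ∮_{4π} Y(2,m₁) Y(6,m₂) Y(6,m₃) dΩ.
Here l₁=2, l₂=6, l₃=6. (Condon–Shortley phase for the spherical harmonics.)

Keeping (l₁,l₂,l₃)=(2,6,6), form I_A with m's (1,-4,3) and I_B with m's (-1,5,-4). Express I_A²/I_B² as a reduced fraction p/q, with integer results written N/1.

l's match ⇒ only the (l;m) 3-j factors differ between A and B.
A: triangle coeff Δ(2,6,6) = 1/90090; Σ_t [0,1]: t=0:+1/161280 t=1:−1/725760 = 1/207360; (3j)²=7/286 [(2 6 6; 1 -4 3)], sign=-1
B: triangle coeff Δ(2,6,6) = 1/90090; Σ_t [1,2]: t=1:−1/7257600 t=2:+1/725760 = 1/806400; (3j)²=27/910 [(2 6 6; -1 5 -4)], sign=+1
I_A²/I_B² = (7/286)/(27/910) = 245/297

245/297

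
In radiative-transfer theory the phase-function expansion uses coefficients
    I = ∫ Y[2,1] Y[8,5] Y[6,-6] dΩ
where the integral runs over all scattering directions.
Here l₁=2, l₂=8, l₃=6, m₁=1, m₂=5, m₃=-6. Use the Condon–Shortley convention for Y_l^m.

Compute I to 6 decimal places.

-0.030597

Checks pass: Σm=0; 16 even; l₃=6∈[6,10].
(2·2+1)(2·8+1)(2·6+1) = 1105
Δ: 4! 0! 12! / 17! → 1/30940
sum: t=2:+1/2073600 = 1/2073600
3j²(2 8 6; 0 0 0) = Δ·Π!·Σ² = 28/1105  (sign +1)
sum: t=1:−1/2874009600 = -1/2874009600
3j²(2 8 6; 1 5 -6) = Δ·Π!·Σ² = 1/2380  (sign -1)
combine: 4πI² = 1105·28/1105·1/2380 = 1/85
take √, sign -1: I = -0.03059748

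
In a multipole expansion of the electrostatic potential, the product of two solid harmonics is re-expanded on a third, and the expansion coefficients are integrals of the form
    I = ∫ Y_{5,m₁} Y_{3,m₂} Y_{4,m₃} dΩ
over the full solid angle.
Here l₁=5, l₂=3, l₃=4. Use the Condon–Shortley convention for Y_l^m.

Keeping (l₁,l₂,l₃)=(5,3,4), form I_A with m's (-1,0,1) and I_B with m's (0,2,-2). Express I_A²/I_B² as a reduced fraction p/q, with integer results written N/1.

361/800

Same 5,3,4: normalisation and zero-m 3j drop out of the ratio.
A: Δ: 4! 6! 2! / 13! → 1/180180; sum: t=1:−1/1440 t=2:+1/192 t=3:−1/432 = 19/8640; 3j²(5 3 4; -1 0 1) = Δ·Π!·Σ² = 361/30030  (sign -1)
B: Δ: 4! 6! 2! / 13! → 1/180180; sum: t=3:−1/576 t=4:+1/2880 = -1/720; 3j²(5 3 4; 0 2 -2) = Δ·Π!·Σ² = 80/3003  (sign -1)
I_A²/I_B² = (361/30030)/(80/3003) = 361/800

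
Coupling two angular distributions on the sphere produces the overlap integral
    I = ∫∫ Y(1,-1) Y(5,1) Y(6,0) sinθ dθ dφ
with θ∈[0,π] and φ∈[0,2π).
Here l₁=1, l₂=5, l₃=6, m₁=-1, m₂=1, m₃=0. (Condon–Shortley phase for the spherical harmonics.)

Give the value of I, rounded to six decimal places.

0.158246

Checks pass: Σm=0; 12 even; l₃=6∈[4,6].
(2·1+1)(2·5+1)(2·6+1) = 429
Δ: 0! 2! 10! / 13! → 1/858
sum: t=0:+1/14400 = 1/14400
3j²(1 5 6; 0 0 0) = Δ·Π!·Σ² = 6/143  (sign +1)
sum: t=0:+1/34560 = 1/34560
3j²(1 5 6; -1 1 0) = Δ·Π!·Σ² = 5/286  (sign +1)
combine: 4πI² = 429·6/143·5/286 = 45/143
take √, sign +1: I = 0.15824621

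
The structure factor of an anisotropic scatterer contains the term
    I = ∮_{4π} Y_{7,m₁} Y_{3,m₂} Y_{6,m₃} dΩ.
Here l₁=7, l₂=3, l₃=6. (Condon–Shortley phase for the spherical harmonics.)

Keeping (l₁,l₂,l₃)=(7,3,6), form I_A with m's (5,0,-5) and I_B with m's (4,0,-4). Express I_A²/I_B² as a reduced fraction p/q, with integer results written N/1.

539/128

Same 7,3,6: normalisation and zero-m 3j drop out of the ratio.
A: Δ: 4! 10! 2! / 17! → 1/2042040; sum: t=1:−1/4354560 t=2:+1/14515200 = -1/6220800; 3j²(7 3 6; 5 0 -5) = Δ·Π!·Σ² = 77/4420  (sign +1)
B: Δ: 4! 10! 2! / 17! → 1/2042040; sum: t=1:−1/967680 t=2:+1/1451520 t=3:−1/43545600 = -1/2721600; 3j²(7 3 6; 4 0 -4) = Δ·Π!·Σ² = 32/7735  (sign -1)
I_A²/I_B² = (77/4420)/(32/7735) = 539/128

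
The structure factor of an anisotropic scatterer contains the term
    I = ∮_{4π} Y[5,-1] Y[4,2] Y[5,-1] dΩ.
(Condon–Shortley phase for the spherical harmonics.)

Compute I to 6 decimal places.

m-sum 0 ✓  L=14 even ✓  1≤5≤9 ✓
Π(2lᵢ+1) = 11×9×11 = 1089
triangle coeff Δ(5,4,5) = 1/3153150
Σ_t [0,4]: t=0:+1/69120 t=1:−1/1728 t=2:+1/576 t=3:−1/1728 t=4:+1/69120 = 7/11520
(3j)²=2/143 [(5 4 5; 0 0 0)], sign=-1
Σ_t [2,4]: t=2:+1/4608 t=3:−1/1296 t=4:+1/4608 = -7/20736
(3j)²=20/1287 [(5 4 5; -1 2 -1)], sign=-1
⇒ 4πI² = 40/169
I = (+1)√(40/169/(4π)) = 0.13724032

0.137240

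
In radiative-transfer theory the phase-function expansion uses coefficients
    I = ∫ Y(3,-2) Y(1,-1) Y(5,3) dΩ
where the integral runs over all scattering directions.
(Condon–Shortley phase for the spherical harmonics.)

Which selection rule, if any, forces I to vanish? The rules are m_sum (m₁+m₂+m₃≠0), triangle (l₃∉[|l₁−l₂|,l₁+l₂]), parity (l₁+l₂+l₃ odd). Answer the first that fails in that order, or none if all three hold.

triangle

Σmᵢ = 0  ✓
l₃∈[|l₁−l₂|,l₁+l₂]=[2,4], have l₃=5  ✗
Σlᵢ = 9 ⇒ odd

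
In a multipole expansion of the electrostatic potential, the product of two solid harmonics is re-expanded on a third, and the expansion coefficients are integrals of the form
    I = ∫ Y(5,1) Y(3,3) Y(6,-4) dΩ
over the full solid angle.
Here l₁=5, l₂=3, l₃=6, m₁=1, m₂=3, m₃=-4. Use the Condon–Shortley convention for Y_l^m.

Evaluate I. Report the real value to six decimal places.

Checks pass: Σm=0; 14 even; l₃=6∈[2,8].
(2·5+1)(2·3+1)(2·6+1) = 1001
Δ: 2! 8! 4! / 15! → 1/675675
sum: t=0:+1/8640 t=1:−1/2304 t=2:+1/8640 = -7/34560
3j²(5 3 6; 0 0 0) = Δ·Π!·Σ² = 7/429  (sign -1)
sum: t=2:+1/69120 = 1/69120
3j²(5 3 6; 1 3 -4) = Δ·Π!·Σ² = 4/143  (sign +1)
combine: 4πI² = 1001·7/429·4/143 = 196/429
take √, sign -1: I = -0.19067531

-0.190675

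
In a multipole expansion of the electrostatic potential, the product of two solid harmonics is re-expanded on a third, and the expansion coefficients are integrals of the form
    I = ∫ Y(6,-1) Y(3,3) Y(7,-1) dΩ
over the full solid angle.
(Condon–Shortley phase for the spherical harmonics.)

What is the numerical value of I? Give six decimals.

m-sum = -1 + 3 − 1 = 1 ≠ 0 ⇒ I = 0

0.000000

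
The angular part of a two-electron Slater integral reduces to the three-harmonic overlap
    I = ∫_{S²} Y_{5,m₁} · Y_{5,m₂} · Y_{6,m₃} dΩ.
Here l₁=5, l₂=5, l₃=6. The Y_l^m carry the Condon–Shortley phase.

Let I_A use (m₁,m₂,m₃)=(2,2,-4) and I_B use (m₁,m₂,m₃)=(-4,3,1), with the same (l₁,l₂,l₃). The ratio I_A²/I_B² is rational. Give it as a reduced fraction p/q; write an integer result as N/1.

l's match ⇒ only the (l;m) 3-j factors differ between A and B.
A: triangle coeff Δ(5,5,6) = 1/28588560; Σ_t [1,3]: t=1:−1/207360 t=2:+1/57600 t=3:−1/207360 = 1/129600; (3j)²=168/12155 [(5 5 6; 2 2 -4)], sign=+1
B: triangle coeff Δ(5,5,6) = 1/28588560; Σ_t [3,4]: t=3:−1/518400 t=4:+1/138240 = 11/2073600; (3j)²=77/4420 [(5 5 6; -4 3 1)], sign=-1
I_A²/I_B² = (168/12155)/(77/4420) = 96/121

96/121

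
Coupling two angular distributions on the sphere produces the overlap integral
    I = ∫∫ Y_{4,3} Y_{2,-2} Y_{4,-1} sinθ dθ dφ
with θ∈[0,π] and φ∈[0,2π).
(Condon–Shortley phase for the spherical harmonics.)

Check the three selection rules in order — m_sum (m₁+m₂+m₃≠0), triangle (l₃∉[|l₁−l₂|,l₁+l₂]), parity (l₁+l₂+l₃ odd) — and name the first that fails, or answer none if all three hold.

none

m₁+m₂+m₃ = 3 − 2 − 1 = 0  ✓
triangle: |4−2|=2 ≤ l₃=4 ≤ 4+2=6  ✓
parity: l₁+l₂+l₃ = 10 is even  ✓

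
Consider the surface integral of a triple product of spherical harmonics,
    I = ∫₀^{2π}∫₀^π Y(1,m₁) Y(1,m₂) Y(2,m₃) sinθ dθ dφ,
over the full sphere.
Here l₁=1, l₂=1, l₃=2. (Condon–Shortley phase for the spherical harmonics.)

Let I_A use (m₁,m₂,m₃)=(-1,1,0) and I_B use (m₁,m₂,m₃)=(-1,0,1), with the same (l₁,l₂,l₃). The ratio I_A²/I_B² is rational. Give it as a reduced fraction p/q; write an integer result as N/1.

l's match ⇒ only the (l;m) 3-j factors differ between A and B.
A: triangle coeff Δ(1,1,2) = 1/30; Σ_t [0,0]: t=0:+1/4 = 1/4; (3j)²=1/30 [(1 1 2; -1 1 0)], sign=+1
B: triangle coeff Δ(1,1,2) = 1/30; Σ_t [0,0]: t=0:+1/2 = 1/2; (3j)²=1/10 [(1 1 2; -1 0 1)], sign=-1
I_A²/I_B² = (1/30)/(1/10) = 1/3

1/3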